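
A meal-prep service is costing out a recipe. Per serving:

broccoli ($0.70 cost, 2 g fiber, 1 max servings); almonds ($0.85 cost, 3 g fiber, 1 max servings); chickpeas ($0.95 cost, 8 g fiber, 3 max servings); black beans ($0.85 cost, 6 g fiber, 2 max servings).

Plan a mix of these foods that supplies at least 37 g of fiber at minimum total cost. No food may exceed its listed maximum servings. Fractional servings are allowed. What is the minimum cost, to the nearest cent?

$4.83

Cost per g of fiber: chickpeas $0.1187, black beans $0.1417, almonds $0.2833, broccoli $0.3500.
Take 3 servings of chickpeas: +24.0 g fiber for $2.85 (total $2.85, still need 13.0 g).
Take 2 servings of black beans: +12.0 g fiber for $1.70 (total $4.55, still need 1.0 g).
Take 0.3333 servings of almonds: +1.0 g fiber for $0.28 (total $4.83, still need 0.0 g).
Greedy by cheapest-per-g is optimal for a single linear constraint, so the minimum cost is $4.83.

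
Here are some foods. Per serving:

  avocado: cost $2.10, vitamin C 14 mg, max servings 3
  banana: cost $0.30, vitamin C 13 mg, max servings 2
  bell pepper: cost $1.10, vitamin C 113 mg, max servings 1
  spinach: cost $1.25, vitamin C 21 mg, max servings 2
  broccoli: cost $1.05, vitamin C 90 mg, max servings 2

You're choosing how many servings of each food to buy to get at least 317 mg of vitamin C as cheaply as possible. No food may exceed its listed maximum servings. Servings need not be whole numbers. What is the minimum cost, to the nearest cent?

$3.75

Cost per mg of vitamin C: bell pepper $0.0097, broccoli $0.0117, banana $0.0231, spinach $0.0595, avocado $0.1500.
Take 1 serving of bell pepper: +113.0 mg vitamin C for $1.10 (total $1.10, still need 204.0 mg).
Take 2 servings of broccoli: +180.0 mg vitamin C for $2.10 (total $3.20, still need 24.0 mg).
Take 1.846 servings of banana: +24.0 mg vitamin C for $0.55 (total $3.75, still need 0.0 mg).
Filling from the cheapest source first is optimal under one linear minimum: $3.75.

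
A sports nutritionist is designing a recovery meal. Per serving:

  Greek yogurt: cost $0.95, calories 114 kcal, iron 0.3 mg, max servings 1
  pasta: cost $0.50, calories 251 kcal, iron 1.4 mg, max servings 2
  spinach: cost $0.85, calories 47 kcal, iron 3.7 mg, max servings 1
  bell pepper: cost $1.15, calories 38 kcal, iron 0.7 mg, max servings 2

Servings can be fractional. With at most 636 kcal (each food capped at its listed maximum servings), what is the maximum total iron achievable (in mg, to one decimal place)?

7.9 mg

Iron per kcal: spinach 0.07872, bell pepper 0.01842, pasta 0.005578, Greek yogurt 0.002632.
Take 1 serving of spinach: uses 47 kcal, +3.7 mg iron (running total 3.7 mg).
Take 2 servings of bell pepper: uses 76 kcal, +1.4 mg iron (running total 5.1 mg).
Take 2 servings of pasta: uses 502 kcal, +2.8 mg iron (running total 7.9 mg).
Take 0.09649 servings of Greek yogurt: uses 11 kcal, +0.0 mg iron (running total 7.9 mg).
Greedy by best ratio exhausts the calories allowance optimally: 7.9 mg.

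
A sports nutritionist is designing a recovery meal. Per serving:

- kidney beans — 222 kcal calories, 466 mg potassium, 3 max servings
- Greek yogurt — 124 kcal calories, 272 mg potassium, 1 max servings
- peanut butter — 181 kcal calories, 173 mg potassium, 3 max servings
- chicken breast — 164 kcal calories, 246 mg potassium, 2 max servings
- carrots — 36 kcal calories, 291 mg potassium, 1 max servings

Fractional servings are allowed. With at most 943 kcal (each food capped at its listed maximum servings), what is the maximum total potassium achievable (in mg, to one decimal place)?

2136.5 mg

Potassium per kcal: carrots 8.083, Greek yogurt 2.194, kidney beans 2.099, chicken breast 1.5, peanut butter 0.9558.
Take 1 serving of carrots: uses 36 kcal, +291.0 mg potassium (running total 291.0 mg).
Take 1 serving of Greek yogurt: uses 124 kcal, +272.0 mg potassium (running total 563.0 mg).
Take 3 servings of kidney beans: uses 666 kcal, +1398.0 mg potassium (running total 1961.0 mg).
Take 0.7134 servings of chicken breast: uses 117 kcal, +175.5 mg potassium (running total 2136.5 mg).
Greedy by best ratio exhausts the calories allowance optimally: 2136.5 mg.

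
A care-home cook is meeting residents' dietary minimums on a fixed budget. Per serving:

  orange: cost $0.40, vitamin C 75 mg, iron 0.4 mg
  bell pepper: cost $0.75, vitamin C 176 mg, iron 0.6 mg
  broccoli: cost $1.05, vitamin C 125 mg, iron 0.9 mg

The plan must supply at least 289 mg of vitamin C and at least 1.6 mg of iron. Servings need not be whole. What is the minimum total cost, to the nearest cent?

$1.60

An LP optimum is at a vertex; with two nutrient constraints at most two foods are used. Check each candidate.
orange only: max(289/75, 1.6/0.4) = 4 servings → $1.60.
bell pepper only: max(289/176, 1.6/0.6) = 2.667 servings → $2.00.
broccoli only: max(289/125, 1.6/0.9) = 2.312 servings → $2.43.
orange + bell pepper: intersection lies outside the first quadrant.
orange + broccoli with both tight: 3.434 servings and 0.2514 servings → $1.64.
bell pepper + broccoli with both tight: 0.7206 servings and 1.297 servings → $1.90.
Cheapest feasible corner: $1.60.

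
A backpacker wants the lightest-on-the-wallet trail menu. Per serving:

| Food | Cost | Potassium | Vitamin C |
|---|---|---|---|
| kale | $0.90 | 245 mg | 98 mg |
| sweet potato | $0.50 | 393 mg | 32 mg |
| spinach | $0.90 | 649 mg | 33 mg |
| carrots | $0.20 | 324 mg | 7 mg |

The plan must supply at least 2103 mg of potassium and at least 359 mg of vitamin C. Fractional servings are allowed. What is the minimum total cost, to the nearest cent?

$3.83

For a min-cost LP with two ≥-constraints, a basic feasible solution has at most two positive variables.
kale only: max(2103/245, 359/98) = 8.584 servings → $7.73.
sweet potato only: max(2103/393, 359/32) = 11.22 servings → $5.61.
spinach only: max(2103/649, 359/33) = 10.88 servings → $9.79.
carrots only: max(2103/324, 359/7) = 51.29 servings → $10.26.
kale + sweet potato with both tight: 2.406 servings and 3.851 servings → $4.09.
kale + spinach with both tight: 2.947 servings and 2.128 servings → $4.57.
kale + carrots with both tight: 3.382 servings and 3.933 servings → $3.83.
sweet potato + spinach: intersection lies outside the first quadrant.
sweet potato + carrots with both targets exact would need a negative amount; discard.
spinach + carrots: the both-tight solution has a negative serving — not a feasible corner.
So the least-cost plan costs $3.83.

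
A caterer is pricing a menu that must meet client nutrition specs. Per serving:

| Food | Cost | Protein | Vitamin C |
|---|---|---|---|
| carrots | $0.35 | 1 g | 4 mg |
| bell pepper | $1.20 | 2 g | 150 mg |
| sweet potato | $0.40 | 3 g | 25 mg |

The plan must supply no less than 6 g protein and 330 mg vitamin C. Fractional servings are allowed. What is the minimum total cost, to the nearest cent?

$2.76

carrots only: max(6/1, 330/4) = 82.5 servings → $28.88.
bell pepper only: max(6/2, 330/150) = 3 servings → $3.60.
sweet potato only: max(6/3, 330/25) = 13.2 servings → $5.28.
carrots + bell pepper with both tight: 1.69 servings and 2.155 servings → $3.18.
carrots + sweet potato with both targets exact would need a negative amount; discard.
bell pepper + sweet potato with both tight: 2.1 servings and 0.6 servings → $2.76.
So the least-cost plan costs $2.76.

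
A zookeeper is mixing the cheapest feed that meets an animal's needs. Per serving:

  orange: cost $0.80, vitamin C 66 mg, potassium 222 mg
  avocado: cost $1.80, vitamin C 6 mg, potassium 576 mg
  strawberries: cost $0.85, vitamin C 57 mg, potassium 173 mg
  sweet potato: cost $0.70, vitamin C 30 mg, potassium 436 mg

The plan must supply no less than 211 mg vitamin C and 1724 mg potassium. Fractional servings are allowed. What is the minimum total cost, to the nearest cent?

$3.58

Two binding constraints pin down two serving amounts, so the optimal mix uses at most two foods. The candidates are each food alone (scaled to the tighter of vitamin C/potassium) and each pair with both constraints tight.
orange only: max(211/66, 1724/222) = 7.766 servings → $6.21.
avocado only: max(211/6, 1724/576) = 35.17 servings → $63.30.
strawberries only: max(211/57, 1724/173) = 9.965 servings → $8.47.
sweet potato only: max(211/30, 1724/436) = 7.033 servings → $4.92.
orange + avocado with both tight: 3.031 servings and 1.825 servings → $5.71.
orange + strawberries with both targets exact would need a negative amount; discard.
orange + sweet potato with both tight: 1.821 servings and 3.027 servings → $3.58.
avocado + strawberries with both tight: 1.943 servings and 3.497 servings → $6.47.
avocado + sweet potato with both targets exact would need a negative amount; discard.
strawberries + sweet potato with both tight: 2.048 servings and 3.141 servings → $3.94.
So the least-cost plan costs $3.58.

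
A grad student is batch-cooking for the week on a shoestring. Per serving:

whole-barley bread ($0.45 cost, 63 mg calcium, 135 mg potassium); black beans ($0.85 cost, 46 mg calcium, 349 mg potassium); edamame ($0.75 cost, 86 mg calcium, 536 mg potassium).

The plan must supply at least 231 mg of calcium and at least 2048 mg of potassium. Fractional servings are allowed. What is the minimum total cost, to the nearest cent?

A basic optimal solution has at most two foods positive. Try each food alone and each pair with both targets met exactly.
whole-barley bread only: max(231/63, 2048/135) = 15.17 servings → $6.83.
black beans only: max(231/46, 2048/349) = 5.868 servings → $4.99.
edamame only: max(231/86, 2048/536) = 3.821 servings → $2.87.
whole-barley bread + black beans: the both-tight solution has a negative serving — not a feasible corner.
whole-barley bread + edamame: the both-tight solution has a negative serving — not a feasible corner.
black beans + edamame: intersection lies outside the first quadrant.
So the least-cost plan costs $2.87.

$2.87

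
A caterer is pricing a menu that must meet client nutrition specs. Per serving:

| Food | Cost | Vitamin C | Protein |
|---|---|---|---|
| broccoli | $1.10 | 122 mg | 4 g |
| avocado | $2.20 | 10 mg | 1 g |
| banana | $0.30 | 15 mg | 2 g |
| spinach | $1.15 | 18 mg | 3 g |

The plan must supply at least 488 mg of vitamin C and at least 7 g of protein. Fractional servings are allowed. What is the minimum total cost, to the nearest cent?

$4.40

Minimising a linear cost over {vitamin C ≥ 488, protein ≥ 7, servings ≥ 0} — the optimum is at a vertex, using one or two foods.
broccoli only: max(488/122, 7/4) = 4 servings → $4.40.
avocado only: max(488/10, 7/1) = 48.8 servings → $107.36.
banana only: max(488/15, 7/2) = 32.53 servings → $9.76.
spinach only: max(488/18, 7/3) = 27.11 servings → $31.18.
broccoli + avocado: the both-tight solution has a negative serving — not a feasible corner.
broccoli + banana with both targets exact would need a negative amount; discard.
broccoli + spinach: intersection lies outside the first quadrant.
avocado + banana with both targets exact would need a negative amount; discard.
avocado + spinach: intersection lies outside the first quadrant.
banana + spinach: intersection lies outside the first quadrant.
Cheapest feasible corner: $4.40.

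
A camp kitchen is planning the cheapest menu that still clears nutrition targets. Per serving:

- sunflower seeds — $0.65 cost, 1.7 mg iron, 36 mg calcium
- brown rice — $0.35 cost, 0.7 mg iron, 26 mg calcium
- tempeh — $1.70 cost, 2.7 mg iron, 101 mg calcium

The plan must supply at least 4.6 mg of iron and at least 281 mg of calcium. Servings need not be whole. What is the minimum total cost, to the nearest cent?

Compare the cost at each extreme point of the feasible region.
sunflower seeds only: max(4.6/1.7, 281/36) = 7.806 servings → $5.07.
brown rice only: max(4.6/0.7, 281/26) = 10.81 servings → $3.78.
tempeh only: max(4.6/2.7, 281/101) = 2.782 servings → $4.73.
sunflower seeds + brown rice with both targets exact would need a negative amount; discard.
sunflower seeds + tempeh: the both-tight solution has a negative serving — not a feasible corner.
brown rice + tempeh with both targets exact would need a negative amount; discard.
Cheapest feasible corner: $3.78.

$3.78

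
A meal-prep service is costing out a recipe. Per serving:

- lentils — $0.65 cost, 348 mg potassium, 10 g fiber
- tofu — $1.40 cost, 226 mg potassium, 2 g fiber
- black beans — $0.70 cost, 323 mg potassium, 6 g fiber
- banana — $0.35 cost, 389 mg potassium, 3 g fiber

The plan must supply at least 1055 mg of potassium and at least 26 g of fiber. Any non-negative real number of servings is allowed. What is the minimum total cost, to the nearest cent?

$1.77

With two linear requirements the optimum uses one or two foods; enumerate the corners.
lentils only: max(1055/348, 26/10) = 3.032 servings → $1.97.
tofu only: max(1055/226, 26/2) = 13 servings → $18.20.
black beans only: max(1055/323, 26/6) = 4.333 servings → $3.03.
banana only: max(1055/389, 26/3) = 8.667 servings → $3.03.
lentils + tofu with both tight: 2.408 servings and 0.9604 servings → $2.91.
lentils + black beans with both tight: 1.811 servings and 1.315 servings → $2.10.
lentils + banana with both tight: 2.442 servings and 0.5278 servings → $1.77.
tofu + black beans: intersection lies outside the first quadrant.
tofu + banana with both targets exact would need a negative amount; discard.
black beans + banana with both targets exact would need a negative amount; discard.
The minimum over all feasible corners is $1.77.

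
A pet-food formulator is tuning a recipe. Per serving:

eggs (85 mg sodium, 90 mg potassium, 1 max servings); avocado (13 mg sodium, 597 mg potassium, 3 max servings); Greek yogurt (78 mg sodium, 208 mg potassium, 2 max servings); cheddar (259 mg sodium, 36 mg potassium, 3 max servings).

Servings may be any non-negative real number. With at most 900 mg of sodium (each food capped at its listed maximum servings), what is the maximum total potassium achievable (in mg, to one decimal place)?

2383.2 mg

Potassium per mg sodium: avocado 45.92, Greek yogurt 2.667, eggs 1.059, cheddar 0.139.
Take 3 servings of avocado: uses 39 mg sodium, +1791.0 mg potassium (running total 1791.0 mg).
Take 2 servings of Greek yogurt: uses 156 mg sodium, +416.0 mg potassium (running total 2207.0 mg).
Take 1 serving of eggs: uses 85 mg sodium, +90.0 mg potassium (running total 2297.0 mg).
Take 2.394 servings of cheddar: uses 620 mg sodium, +86.2 mg potassium (running total 2383.2 mg).
Filling greedily by potassium-per-mg sodium is optimal for one linear limit, giving 2383.2 mg.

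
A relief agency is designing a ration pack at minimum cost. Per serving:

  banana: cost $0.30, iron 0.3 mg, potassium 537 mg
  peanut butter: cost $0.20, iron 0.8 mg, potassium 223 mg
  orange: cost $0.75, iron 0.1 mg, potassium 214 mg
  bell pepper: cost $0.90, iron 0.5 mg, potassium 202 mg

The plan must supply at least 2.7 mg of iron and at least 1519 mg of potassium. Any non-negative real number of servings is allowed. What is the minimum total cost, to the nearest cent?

$1.06

banana only: max(2.7/0.3, 1519/537) = 9 servings → $2.70.
peanut butter only: max(2.7/0.8, 1519/223) = 6.812 servings → $1.36.
orange only: max(2.7/0.1, 1519/214) = 27 servings → $20.25.
bell pepper only: max(2.7/0.5, 1519/202) = 7.52 servings → $6.77.
banana + peanut butter with both tight: 1.69 servings and 2.741 servings → $1.06.
banana + orange with both targets exact would need a negative amount; discard.
banana + bell pepper with both tight: 1.03 servings and 4.782 servings → $4.61.
peanut butter + orange with both tight: 2.86 servings and 4.118 servings → $3.66.
peanut butter + bell pepper with both targets exact would need a negative amount; discard.
orange + bell pepper with both tight: 2.467 servings and 4.907 servings → $6.27.
Cheapest feasible corner: $1.06.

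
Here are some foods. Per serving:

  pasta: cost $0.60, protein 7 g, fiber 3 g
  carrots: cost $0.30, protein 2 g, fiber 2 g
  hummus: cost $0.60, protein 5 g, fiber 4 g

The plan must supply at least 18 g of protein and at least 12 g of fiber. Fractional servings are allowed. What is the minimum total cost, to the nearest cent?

$1.94

Check every corner: each single food scaled to meet both minima, and each pair solved so both constraints bind.
pasta only: max(18/7, 12/3) = 4 servings → $2.40.
carrots only: max(18/2, 12/2) = 9 servings → $2.70.
hummus only: max(18/5, 12/4) = 3.6 servings → $2.16.
pasta + carrots with both tight: 1.5 servings and 3.75 servings → $2.02.
pasta + hummus with both tight: 0.9231 servings and 2.308 servings → $1.94.
carrots + hummus: intersection lies outside the first quadrant.
Cheapest feasible corner: $1.94.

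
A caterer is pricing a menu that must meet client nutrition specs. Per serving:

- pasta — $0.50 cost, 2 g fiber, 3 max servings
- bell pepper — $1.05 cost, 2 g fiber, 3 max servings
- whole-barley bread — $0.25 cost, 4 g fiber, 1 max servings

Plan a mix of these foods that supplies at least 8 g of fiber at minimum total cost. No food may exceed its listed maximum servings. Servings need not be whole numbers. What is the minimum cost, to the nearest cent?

$1.25

Cost per g of fiber: whole-barley bread $0.0625, pasta $0.2500, bell pepper $0.5250.
Take 1 serving of whole-barley bread: +4.0 g fiber for $0.25 (total $0.25, still need 4.0 g).
Take 2 servings of pasta: +4.0 g fiber for $1.00 (total $1.25, still need 0.0 g).
Greedy by cheapest-per-g is optimal for a single linear constraint, so the minimum cost is $1.25.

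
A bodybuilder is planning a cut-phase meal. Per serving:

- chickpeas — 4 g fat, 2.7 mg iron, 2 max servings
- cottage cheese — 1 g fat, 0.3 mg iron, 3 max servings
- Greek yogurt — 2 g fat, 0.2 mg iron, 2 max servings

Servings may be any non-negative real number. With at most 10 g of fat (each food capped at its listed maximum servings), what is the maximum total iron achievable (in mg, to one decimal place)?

6.0 mg

Iron per g fat: chickpeas 0.675, cottage cheese 0.3, Greek yogurt 0.1.
Take 2 servings of chickpeas: uses 8 g fat, +5.4 mg iron (running total 5.4 mg).
Take 2 servings of cottage cheese: uses 2 g fat, +0.6 mg iron (running total 6.0 mg).
Filling greedily by iron-per-g fat is optimal for one linear limit, giving 6.0 mg.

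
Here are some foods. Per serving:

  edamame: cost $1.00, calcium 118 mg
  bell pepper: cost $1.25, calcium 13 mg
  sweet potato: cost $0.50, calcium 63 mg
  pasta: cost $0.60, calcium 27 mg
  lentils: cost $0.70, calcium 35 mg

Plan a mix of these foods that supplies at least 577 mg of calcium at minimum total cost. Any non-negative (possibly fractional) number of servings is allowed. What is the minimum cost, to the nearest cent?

Cost per mg of calcium: sweet potato $0.0079, edamame $0.0085, lentils $0.0200, pasta $0.0222, bell pepper $0.0962.
With no serving limits, use only sweet potato: 577 mg / 63 mg = 9.159 servings × $0.50 = $4.58.

$4.58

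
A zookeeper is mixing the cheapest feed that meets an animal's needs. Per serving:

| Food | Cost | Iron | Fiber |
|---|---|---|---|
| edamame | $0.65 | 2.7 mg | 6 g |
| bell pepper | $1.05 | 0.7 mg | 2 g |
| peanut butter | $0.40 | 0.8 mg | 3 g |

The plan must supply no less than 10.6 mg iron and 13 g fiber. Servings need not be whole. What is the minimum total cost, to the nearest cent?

$2.55

With two linear requirements the optimum uses one or two foods; enumerate the corners.
edamame only: max(10.6/2.7, 13/6) = 3.926 servings → $2.55.
bell pepper only: max(10.6/0.7, 13/2) = 15.14 servings → $15.90.
peanut butter only: max(10.6/0.8, 13/3) = 13.25 servings → $5.30.
edamame + bell pepper with both targets exact would need a negative amount; discard.
edamame + peanut butter: the both-tight solution has a negative serving — not a feasible corner.
bell pepper + peanut butter: the both-tight solution has a negative serving — not a feasible corner.
The minimum over all feasible corners is $2.55.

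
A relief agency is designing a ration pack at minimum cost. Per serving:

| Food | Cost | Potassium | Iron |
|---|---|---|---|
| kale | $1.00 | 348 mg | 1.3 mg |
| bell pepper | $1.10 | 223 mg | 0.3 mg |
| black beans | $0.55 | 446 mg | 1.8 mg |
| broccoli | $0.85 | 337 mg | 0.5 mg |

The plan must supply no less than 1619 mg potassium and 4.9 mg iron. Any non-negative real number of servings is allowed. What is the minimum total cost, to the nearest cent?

An LP optimum is at a vertex; with two nutrient constraints at most two foods are used. Check each candidate.
kale only: max(1619/348, 4.9/1.3) = 4.652 servings → $4.65.
bell pepper only: max(1619/223, 4.9/0.3) = 16.33 servings → $17.97.
black beans only: max(1619/446, 4.9/1.8) = 3.63 servings → $2.00.
broccoli only: max(1619/337, 4.9/0.5) = 9.8 servings → $8.33.
kale + bell pepper with both tight: 3.272 servings and 2.154 servings → $5.64.
kale + black beans with both targets exact would need a negative amount; discard.
kale + broccoli with both tight: 3.187 servings and 1.513 servings → $4.47.
bell pepper + black beans with both tight: 2.723 servings and 2.268 servings → $4.24.
bell pepper + broccoli: the both-tight solution has a negative serving — not a feasible corner.
black beans + broccoli with both tight: 2.194 servings and 1.9 servings → $2.82.
So the least-cost plan costs $2.00.

$2.00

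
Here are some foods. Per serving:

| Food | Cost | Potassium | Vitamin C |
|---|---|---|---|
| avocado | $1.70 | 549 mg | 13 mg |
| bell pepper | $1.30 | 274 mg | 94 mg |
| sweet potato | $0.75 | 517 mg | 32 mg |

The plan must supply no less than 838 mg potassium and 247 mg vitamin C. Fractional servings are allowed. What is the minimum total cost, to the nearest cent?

$3.50

At the optimum either one food covers both requirements or two foods hit both targets exactly; no other combination can be cheaper.
avocado only: max(838/549, 247/13) = 19 servings → $32.30.
bell pepper only: max(838/274, 247/94) = 3.058 servings → $3.98.
sweet potato only: max(838/517, 247/32) = 7.719 servings → $5.79.
avocado + bell pepper with both tight: 0.2309 servings and 2.596 servings → $3.77.
avocado + sweet potato: the both-tight solution has a negative serving — not a feasible corner.
bell pepper + sweet potato with both tight: 2.533 servings and 0.2785 servings → $3.50.
So the least-cost plan costs $3.50.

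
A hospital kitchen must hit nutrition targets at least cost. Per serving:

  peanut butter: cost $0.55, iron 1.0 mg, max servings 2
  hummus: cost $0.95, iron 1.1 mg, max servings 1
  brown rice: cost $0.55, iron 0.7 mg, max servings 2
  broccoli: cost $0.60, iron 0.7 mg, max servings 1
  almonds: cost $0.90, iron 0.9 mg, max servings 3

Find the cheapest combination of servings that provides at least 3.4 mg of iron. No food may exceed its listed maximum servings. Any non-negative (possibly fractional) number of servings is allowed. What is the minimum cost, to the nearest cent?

$2.20

Cost per mg of iron: peanut butter $0.5500, brown rice $0.7857, broccoli $0.8571, hummus $0.8636, almonds $1.0000.
Take 2 servings of peanut butter: +2.0 mg iron for $1.10 (total $1.10, still need 1.4 mg).
Take 2 servings of brown rice: +1.4 mg iron for $1.10 (total $2.20, still need 0.0 mg).
Greedy by cheapest-per-mg is optimal for a single linear constraint, so the minimum cost is $2.20.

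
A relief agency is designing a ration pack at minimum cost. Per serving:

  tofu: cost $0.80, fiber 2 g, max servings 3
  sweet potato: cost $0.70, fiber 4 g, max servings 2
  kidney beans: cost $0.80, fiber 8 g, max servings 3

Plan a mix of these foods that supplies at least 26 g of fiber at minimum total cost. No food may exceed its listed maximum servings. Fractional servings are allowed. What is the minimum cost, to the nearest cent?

Cost per g of fiber: kidney beans $0.1000, sweet potato $0.1750, tofu $0.4000.
Take 3 servings of kidney beans: +24.0 g fiber for $2.40 (total $2.40, still need 2.0 g).
Take 0.5 servings of sweet potato: +2.0 g fiber for $0.35 (total $2.75, still need 0.0 g).
Filling from the cheapest source first is optimal under one linear minimum: $2.75.

$2.75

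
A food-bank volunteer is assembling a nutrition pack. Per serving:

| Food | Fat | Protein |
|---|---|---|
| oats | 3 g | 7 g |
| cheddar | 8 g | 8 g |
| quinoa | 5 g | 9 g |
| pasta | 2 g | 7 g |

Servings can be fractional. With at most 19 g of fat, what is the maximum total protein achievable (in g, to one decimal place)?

Protein per g fat: pasta 3.5, oats 2.333, quinoa 1.8, cheddar 1.
With no serving limits, spend the whole fat allowance on pasta: 19 g / 2 g × 7 g = 66.5 g.

66.5 g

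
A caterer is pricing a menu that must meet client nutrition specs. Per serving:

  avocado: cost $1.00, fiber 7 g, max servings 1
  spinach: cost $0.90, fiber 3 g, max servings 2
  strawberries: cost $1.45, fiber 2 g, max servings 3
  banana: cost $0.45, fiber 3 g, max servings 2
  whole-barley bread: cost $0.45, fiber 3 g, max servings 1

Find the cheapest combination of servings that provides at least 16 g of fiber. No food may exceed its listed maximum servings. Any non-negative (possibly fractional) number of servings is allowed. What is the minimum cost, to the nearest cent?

$2.35

Cost per g of fiber: avocado $0.1429, banana $0.1500, whole-barley bread $0.1500, spinach $0.3000, strawberries $0.7250.
Take 1 serving of avocado: +7.0 g fiber for $1.00 (total $1.00, still need 9.0 g).
Take 2 servings of banana: +6.0 g fiber for $0.90 (total $1.90, still need 3.0 g).
Take 1 serving of whole-barley bread: +3.0 g fiber for $0.45 (total $2.35, still need 0.0 g).
Filling from the cheapest source first is optimal under one linear minimum: $2.35.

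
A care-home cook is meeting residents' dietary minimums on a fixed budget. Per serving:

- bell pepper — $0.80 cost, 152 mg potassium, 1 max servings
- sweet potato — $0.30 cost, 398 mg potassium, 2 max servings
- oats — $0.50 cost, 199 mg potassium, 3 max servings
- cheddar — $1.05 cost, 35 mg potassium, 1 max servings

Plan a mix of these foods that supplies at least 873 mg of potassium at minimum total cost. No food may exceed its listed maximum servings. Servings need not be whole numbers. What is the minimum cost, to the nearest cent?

Cost per mg of potassium: sweet potato $0.0008, oats $0.0025, bell pepper $0.0053, cheddar $0.0300.
Take 2 servings of sweet potato: +796.0 mg potassium for $0.60 (total $0.60, still need 77.0 mg).
Take 0.3869 servings of oats: +77.0 mg potassium for $0.19 (total $0.79, still need 0.0 mg).
Filling from the cheapest source first is optimal under one linear minimum: $0.79.

$0.79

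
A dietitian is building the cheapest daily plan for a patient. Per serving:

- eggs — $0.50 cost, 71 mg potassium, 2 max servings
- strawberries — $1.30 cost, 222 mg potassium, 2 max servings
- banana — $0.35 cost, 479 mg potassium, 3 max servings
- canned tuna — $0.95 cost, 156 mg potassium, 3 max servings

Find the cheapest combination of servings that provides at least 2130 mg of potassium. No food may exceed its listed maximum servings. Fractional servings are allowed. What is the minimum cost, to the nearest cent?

$5.17

Cost per mg of potassium: banana $0.0007, strawberries $0.0059, canned tuna $0.0061, eggs $0.0070.
Take 3 servings of banana: +1437.0 mg potassium for $1.05 (total $1.05, still need 693.0 mg).
Take 2 servings of strawberries: +444.0 mg potassium for $2.60 (total $3.65, still need 249.0 mg).
Take 1.596 servings of canned tuna: +249.0 mg potassium for $1.52 (total $5.17, still need 0.0 mg).
Greedy by cheapest-per-mg is optimal for a single linear constraint, so the minimum cost is $5.17.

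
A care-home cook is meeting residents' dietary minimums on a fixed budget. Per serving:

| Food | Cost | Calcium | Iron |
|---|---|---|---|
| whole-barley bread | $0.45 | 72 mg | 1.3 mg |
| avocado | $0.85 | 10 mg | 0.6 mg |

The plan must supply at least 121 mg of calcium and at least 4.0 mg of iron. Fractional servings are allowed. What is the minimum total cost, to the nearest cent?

$1.38

This is a tiny linear program; its minimum lies at a vertex of the feasible set. List the vertices and price them.
whole-barley bread only: max(121/72, 4.0/1.3) = 3.077 servings → $1.38.
avocado only: max(121/10, 4.0/0.6) = 12.1 servings → $10.29.
whole-barley bread + avocado with both tight: 1.079 servings and 4.328 servings → $4.16.
The minimum over all feasible corners is $1.38.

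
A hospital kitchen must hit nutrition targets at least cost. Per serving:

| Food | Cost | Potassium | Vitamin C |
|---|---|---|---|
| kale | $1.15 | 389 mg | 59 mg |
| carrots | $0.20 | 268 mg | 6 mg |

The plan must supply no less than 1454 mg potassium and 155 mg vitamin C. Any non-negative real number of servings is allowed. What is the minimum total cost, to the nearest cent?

$3.18

Check every corner: each single food scaled to meet both minima, and each pair solved so both constraints bind.
kale only: max(1454/389, 155/59) = 3.738 servings → $4.30.
carrots only: max(1454/268, 155/6) = 25.83 servings → $5.17.
kale + carrots with both tight: 2.435 servings and 1.891 servings → $3.18.
So the least-cost plan costs $3.18.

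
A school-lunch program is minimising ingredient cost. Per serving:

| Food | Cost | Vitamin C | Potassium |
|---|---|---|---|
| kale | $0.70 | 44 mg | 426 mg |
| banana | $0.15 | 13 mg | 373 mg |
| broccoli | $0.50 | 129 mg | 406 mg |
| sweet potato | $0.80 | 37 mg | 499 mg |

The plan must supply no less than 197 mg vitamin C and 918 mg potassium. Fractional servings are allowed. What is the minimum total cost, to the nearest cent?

$0.85

A basic optimal solution has at most two foods positive. Try each food alone and each pair with both targets met exactly.
kale only: max(197/44, 918/426) = 4.477 servings → $3.13.
banana only: max(197/13, 918/373) = 15.15 servings → $2.27.
broccoli only: max(197/129, 918/406) = 2.261 servings → $1.13.
sweet potato only: max(197/37, 918/499) = 5.324 servings → $4.26.
kale + banana: intersection lies outside the first quadrant.
kale + broccoli with both tight: 1.036 servings and 1.174 servings → $1.31.
kale + sweet potato: intersection lies outside the first quadrant.
banana + broccoli with both tight: 0.8973 servings and 1.437 servings → $0.85.
banana + sweet potato: intersection lies outside the first quadrant.
broccoli + sweet potato with both tight: 1.304 servings and 0.7789 servings → $1.28.
So the least-cost plan costs $0.85.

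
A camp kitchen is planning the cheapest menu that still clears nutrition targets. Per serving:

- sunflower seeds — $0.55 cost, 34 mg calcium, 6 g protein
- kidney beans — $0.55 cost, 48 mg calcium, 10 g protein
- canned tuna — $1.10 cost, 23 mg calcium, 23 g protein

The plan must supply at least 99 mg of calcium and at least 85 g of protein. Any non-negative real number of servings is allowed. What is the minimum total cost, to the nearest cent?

Minimising a linear cost over {calcium ≥ 99, protein ≥ 85, servings ≥ 0} — the optimum is at a vertex, using one or two foods.
sunflower seeds only: max(99/34, 85/6) = 14.17 servings → $7.79.
kidney beans only: max(99/48, 85/10) = 8.5 servings → $4.67.
canned tuna only: max(99/23, 85/23) = 4.304 servings → $4.73.
sunflower seeds + kidney beans: the both-tight solution has a negative serving — not a feasible corner.
sunflower seeds + canned tuna with both tight: 0.5 servings and 3.565 servings → $4.20.
kidney beans + canned tuna with both tight: 0.3684 servings and 3.535 servings → $4.09.
The minimum over all feasible corners is $4.09.

$4.09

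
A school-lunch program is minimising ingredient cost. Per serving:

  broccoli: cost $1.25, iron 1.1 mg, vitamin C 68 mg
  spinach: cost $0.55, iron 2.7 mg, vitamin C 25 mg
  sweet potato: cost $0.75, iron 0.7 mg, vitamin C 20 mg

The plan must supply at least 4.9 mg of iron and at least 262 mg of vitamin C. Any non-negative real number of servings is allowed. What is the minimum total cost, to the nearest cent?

$4.84

At the optimum either one food covers both requirements or two foods hit both targets exactly; no other combination can be cheaper.
broccoli only: max(4.9/1.1, 262/68) = 4.455 servings → $5.57.
spinach only: max(4.9/2.7, 262/25) = 10.48 servings → $5.76.
sweet potato only: max(4.9/0.7, 262/20) = 13.1 servings → $9.82.
broccoli + spinach with both tight: 3.747 servings and 0.2883 servings → $4.84.
broccoli + sweet potato with both tight: 3.336 servings and 1.758 servings → $5.49.
spinach + sweet potato: the both-tight solution has a negative serving — not a feasible corner.
So the least-cost plan costs $4.84.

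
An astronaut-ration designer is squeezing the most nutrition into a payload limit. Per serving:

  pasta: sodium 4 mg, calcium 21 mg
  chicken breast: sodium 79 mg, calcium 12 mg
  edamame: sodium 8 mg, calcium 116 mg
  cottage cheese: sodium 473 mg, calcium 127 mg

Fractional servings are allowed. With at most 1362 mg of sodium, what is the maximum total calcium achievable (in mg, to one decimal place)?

19749.0 mg

Calcium per mg sodium: edamame 14.5, pasta 5.25, cottage cheese 0.2685, chicken breast 0.1519.
With no serving limits, spend the whole sodium allowance on edamame: 1362 mg / 8 mg × 116 mg = 19749.0 mg.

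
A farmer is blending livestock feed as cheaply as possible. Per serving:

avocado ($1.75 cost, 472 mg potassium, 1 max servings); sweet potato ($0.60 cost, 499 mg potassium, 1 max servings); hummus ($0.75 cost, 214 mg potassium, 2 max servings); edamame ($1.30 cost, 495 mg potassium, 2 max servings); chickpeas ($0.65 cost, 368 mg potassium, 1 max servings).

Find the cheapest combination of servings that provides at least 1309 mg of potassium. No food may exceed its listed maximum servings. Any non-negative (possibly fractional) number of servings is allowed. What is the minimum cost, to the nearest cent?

$2.41

Cost per mg of potassium: sweet potato $0.0012, chickpeas $0.0018, edamame $0.0026, hummus $0.0035, avocado $0.0037.
Take 1 serving of sweet potato: +499.0 mg potassium for $0.60 (total $0.60, still need 810.0 mg).
Take 1 serving of chickpeas: +368.0 mg potassium for $0.65 (total $1.25, still need 442.0 mg).
Take 0.8929 servings of edamame: +442.0 mg potassium for $1.16 (total $2.41, still need 0.0 mg).
Filling from the cheapest source first is optimal under one linear minimum: $2.41.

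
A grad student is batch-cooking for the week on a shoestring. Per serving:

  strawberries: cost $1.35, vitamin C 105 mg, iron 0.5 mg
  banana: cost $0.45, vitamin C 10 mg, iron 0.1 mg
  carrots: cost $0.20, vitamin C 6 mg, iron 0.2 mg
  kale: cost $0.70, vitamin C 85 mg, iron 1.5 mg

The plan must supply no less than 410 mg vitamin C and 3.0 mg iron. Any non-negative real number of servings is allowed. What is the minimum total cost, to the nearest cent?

Two binding constraints pin down two serving amounts, so the optimal mix uses at most two foods. The candidates are each food alone (scaled to the tighter of vitamin C/iron) and each pair with both constraints tight.
strawberries only: max(410/105, 3.0/0.5) = 6 servings → $8.10.
banana only: max(410/10, 3.0/0.1) = 41 servings → $18.45.
carrots only: max(410/6, 3.0/0.2) = 68.33 servings → $13.67.
kale only: max(410/85, 3.0/1.5) = 4.824 servings → $3.38.
strawberries + banana with both tight: 2 servings and 20 servings → $11.70.
strawberries + carrots with both tight: 3.556 servings and 6.111 servings → $6.02.
strawberries + kale with both tight: 3.13 servings and 0.9565 servings → $4.90.
banana + carrots: the both-tight solution has a negative serving — not a feasible corner.
banana + kale: intersection lies outside the first quadrant.
carrots + kale: the both-tight solution has a negative serving — not a feasible corner.
So the least-cost plan costs $3.38.

$3.38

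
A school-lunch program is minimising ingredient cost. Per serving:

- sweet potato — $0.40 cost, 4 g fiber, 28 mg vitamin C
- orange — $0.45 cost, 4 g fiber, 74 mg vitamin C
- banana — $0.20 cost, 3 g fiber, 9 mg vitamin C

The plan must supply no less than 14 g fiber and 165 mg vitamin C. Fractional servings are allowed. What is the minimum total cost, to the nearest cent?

An LP optimum is at a vertex; with two nutrient constraints at most two foods are used. Check each candidate.
sweet potato only: max(14/4, 165/28) = 5.893 servings → $2.36.
orange only: max(14/4, 165/74) = 3.5 servings → $1.57.
banana only: max(14/3, 165/9) = 18.33 servings → $3.67.
sweet potato + orange with both tight: 2.043 servings and 1.457 servings → $1.47.
sweet potato + banana with both targets exact would need a negative amount; discard.
orange + banana with both tight: 1.984 servings and 2.022 servings → $1.30.
Cheapest feasible corner: $1.30.

$1.30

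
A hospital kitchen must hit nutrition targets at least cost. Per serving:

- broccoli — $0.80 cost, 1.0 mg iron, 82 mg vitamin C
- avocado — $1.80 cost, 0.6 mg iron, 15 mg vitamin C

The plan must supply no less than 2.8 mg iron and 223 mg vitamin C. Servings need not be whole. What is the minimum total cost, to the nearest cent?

Compare the cost at each extreme point of the feasible region.
broccoli only: max(2.8/1.0, 223/82) = 2.8 servings → $2.24.
avocado only: max(2.8/0.6, 223/15) = 14.87 servings → $26.76.
broccoli + avocado with both tight: 2.684 servings and 0.193 servings → $2.49.
So the least-cost plan costs $2.24.

$2.24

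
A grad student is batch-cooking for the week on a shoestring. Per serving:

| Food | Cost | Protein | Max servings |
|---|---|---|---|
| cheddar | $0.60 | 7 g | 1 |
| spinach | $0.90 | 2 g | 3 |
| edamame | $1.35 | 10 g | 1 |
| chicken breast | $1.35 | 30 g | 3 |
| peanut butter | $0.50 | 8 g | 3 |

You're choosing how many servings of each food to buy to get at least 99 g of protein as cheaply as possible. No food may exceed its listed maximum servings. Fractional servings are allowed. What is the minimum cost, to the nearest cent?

$4.61

Cost per g of protein: chicken breast $0.0450, peanut butter $0.0625, cheddar $0.0857, edamame $0.1350, spinach $0.4500.
Take 3 servings of chicken breast: +90.0 g protein for $4.05 (total $4.05, still need 9.0 g).
Take 1.125 servings of peanut butter: +9.0 g protein for $0.56 (total $4.61, still need 0.0 g).
Greedy by cheapest-per-g is optimal for a single linear constraint, so the minimum cost is $4.61.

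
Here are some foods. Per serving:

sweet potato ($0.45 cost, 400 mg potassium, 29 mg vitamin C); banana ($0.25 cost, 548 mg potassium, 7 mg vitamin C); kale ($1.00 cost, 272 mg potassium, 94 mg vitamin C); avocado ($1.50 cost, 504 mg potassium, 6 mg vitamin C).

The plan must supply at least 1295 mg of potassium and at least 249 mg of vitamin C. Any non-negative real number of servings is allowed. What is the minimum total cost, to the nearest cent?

sweet potato only: max(1295/400, 249/29) = 8.586 servings → $3.86.
banana only: max(1295/548, 249/7) = 35.57 servings → $8.89.
kale only: max(1295/272, 249/94) = 4.761 servings → $4.76.
avocado only: max(1295/504, 249/6) = 41.5 servings → $62.25.
sweet potato + banana: the both-tight solution has a negative serving — not a feasible corner.
sweet potato + kale with both tight: 1.818 servings and 2.088 servings → $2.91.
sweet potato + avocado with both targets exact would need a negative amount; discard.
banana + kale with both tight: 1.089 servings and 2.568 servings → $2.84.
banana + avocado with both targets exact would need a negative amount; discard.
kale + avocado with both tight: 2.574 servings and 1.181 servings → $4.34.
Cheapest feasible corner: $2.84.

$2.84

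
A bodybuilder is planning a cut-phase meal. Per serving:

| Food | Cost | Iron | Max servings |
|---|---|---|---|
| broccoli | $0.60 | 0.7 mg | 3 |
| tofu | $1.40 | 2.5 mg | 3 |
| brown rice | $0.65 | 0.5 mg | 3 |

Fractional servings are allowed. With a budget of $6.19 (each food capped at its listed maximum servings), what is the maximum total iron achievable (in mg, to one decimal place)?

9.7 mg

Iron per dollar: tofu 1.786, broccoli 1.167, brown rice 0.7692.
Take 3 servings of tofu: spends $4.20, +7.5 mg iron (running total 7.5 mg).
Take 3 servings of broccoli: spends $1.80, +2.1 mg iron (running total 9.6 mg).
Take 0.2923 servings of brown rice: spends $0.19, +0.1 mg iron (running total 9.7 mg).
Greedy by best ratio exhausts the cost allowance optimally: 9.7 mg.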